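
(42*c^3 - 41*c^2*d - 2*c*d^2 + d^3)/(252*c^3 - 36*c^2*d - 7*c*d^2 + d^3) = (c - d)/(6*c - d)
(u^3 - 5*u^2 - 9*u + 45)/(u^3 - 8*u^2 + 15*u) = (u + 3)/u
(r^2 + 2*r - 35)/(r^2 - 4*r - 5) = (r + 7)/(r + 1)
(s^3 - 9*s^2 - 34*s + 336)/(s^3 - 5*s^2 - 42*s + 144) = (s - 7)/(s - 3)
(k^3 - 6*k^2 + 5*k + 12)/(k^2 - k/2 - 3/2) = 2*(k^2 - 7*k + 12)/(2*k - 3)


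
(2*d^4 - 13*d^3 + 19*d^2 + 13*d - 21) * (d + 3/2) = 2*d^5 - 10*d^4 - d^3/2 + 83*d^2/2 - 3*d/2 - 63/2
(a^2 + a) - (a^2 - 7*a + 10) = 8*a - 10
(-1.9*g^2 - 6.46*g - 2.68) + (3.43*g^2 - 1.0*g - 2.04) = 1.53*g^2 - 7.46*g - 4.72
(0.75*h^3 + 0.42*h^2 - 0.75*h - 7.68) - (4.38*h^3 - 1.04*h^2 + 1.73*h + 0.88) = -3.63*h^3 + 1.46*h^2 - 2.48*h - 8.56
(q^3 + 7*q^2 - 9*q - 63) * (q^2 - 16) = q^5 + 7*q^4 - 25*q^3 - 175*q^2 + 144*q + 1008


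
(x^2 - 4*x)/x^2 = (x - 4)/x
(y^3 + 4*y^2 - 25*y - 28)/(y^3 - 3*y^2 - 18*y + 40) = (y^3 + 4*y^2 - 25*y - 28)/(y^3 - 3*y^2 - 18*y + 40)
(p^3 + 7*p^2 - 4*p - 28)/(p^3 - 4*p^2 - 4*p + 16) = (p + 7)/(p - 4)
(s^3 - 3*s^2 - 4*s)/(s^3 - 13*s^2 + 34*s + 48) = s*(s - 4)/(s^2 - 14*s + 48)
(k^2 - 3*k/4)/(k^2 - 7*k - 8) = k*(3 - 4*k)/(4*(-k^2 + 7*k + 8))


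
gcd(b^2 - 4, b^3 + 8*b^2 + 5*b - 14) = b + 2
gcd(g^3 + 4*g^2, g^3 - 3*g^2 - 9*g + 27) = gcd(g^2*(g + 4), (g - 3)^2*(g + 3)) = 1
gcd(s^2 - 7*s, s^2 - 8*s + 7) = s - 7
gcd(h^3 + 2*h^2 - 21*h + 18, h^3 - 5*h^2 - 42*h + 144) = h^2 + 3*h - 18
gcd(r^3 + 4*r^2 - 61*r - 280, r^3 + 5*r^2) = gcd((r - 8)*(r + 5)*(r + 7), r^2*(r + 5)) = r + 5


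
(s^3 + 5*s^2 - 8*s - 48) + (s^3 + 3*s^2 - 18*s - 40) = 2*s^3 + 8*s^2 - 26*s - 88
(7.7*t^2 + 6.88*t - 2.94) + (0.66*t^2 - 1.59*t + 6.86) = 8.36*t^2 + 5.29*t + 3.92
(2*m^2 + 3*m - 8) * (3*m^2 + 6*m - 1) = 6*m^4 + 21*m^3 - 8*m^2 - 51*m + 8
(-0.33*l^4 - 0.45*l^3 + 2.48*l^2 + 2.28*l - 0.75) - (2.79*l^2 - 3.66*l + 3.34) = -0.33*l^4 - 0.45*l^3 - 0.31*l^2 + 5.94*l - 4.09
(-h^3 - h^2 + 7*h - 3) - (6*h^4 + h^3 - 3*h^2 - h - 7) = -6*h^4 - 2*h^3 + 2*h^2 + 8*h + 4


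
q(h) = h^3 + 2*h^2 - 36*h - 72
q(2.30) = -132.05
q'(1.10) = -27.97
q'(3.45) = 13.51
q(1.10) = -107.85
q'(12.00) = 444.00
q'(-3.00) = -21.00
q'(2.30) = -10.93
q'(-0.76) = -37.31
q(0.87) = -101.15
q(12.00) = 1512.00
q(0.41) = -86.35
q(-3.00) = 27.00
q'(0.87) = -30.25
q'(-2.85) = -23.03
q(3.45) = -131.33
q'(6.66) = 123.71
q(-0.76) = -43.92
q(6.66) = 72.36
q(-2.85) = 23.70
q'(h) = 3*h^2 + 4*h - 36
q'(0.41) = -33.86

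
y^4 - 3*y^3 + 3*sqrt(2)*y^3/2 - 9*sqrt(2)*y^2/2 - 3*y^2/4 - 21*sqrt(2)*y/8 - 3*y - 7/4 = (y - 7/2)*(y + 1/2)*(y + sqrt(2)/2)*(y + sqrt(2))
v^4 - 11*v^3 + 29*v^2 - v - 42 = (v - 7)*(v - 3)*(v - 2)*(v + 1)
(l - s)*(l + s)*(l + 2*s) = l^3 + 2*l^2*s - l*s^2 - 2*s^3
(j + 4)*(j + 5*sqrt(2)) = j^2 + 4*j + 5*sqrt(2)*j + 20*sqrt(2)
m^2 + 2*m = m*(m + 2)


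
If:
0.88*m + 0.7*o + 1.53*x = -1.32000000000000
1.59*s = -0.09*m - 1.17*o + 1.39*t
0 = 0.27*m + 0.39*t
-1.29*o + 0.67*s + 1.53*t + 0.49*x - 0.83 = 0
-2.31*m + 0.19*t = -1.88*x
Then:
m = -0.39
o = -0.27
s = 0.46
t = 0.27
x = -0.51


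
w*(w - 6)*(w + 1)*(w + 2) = w^4 - 3*w^3 - 16*w^2 - 12*w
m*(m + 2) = m^2 + 2*m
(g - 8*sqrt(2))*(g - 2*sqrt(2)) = g^2 - 10*sqrt(2)*g + 32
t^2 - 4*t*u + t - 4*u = (t + 1)*(t - 4*u)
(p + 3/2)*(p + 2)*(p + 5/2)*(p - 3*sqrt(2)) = p^4 - 3*sqrt(2)*p^3 + 6*p^3 - 18*sqrt(2)*p^2 + 47*p^2/4 - 141*sqrt(2)*p/4 + 15*p/2 - 45*sqrt(2)/2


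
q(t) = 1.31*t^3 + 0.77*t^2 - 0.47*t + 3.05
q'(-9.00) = 304.00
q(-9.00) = -885.34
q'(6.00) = 150.25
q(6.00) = 310.91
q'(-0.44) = -0.39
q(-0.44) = 3.29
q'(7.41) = 226.73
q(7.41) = 574.84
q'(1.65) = 12.77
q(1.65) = 10.26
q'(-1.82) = 9.74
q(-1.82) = -1.44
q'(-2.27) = 16.29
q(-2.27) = -7.24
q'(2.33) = 24.45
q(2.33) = 22.71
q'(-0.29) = -0.59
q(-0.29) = 3.22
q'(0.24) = 0.13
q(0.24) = 3.00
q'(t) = 3.93*t^2 + 1.54*t - 0.47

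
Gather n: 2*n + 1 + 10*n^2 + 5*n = 10*n^2 + 7*n + 1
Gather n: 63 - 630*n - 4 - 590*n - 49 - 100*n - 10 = -1320*n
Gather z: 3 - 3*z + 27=30 - 3*z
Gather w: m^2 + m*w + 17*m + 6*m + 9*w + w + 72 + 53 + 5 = m^2 + 23*m + w*(m + 10) + 130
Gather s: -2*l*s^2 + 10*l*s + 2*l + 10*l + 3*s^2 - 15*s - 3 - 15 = 12*l + s^2*(3 - 2*l) + s*(10*l - 15) - 18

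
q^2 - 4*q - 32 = (q - 8)*(q + 4)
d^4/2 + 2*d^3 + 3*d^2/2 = d^2*(d/2 + 1/2)*(d + 3)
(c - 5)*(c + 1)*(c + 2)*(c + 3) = c^4 + c^3 - 19*c^2 - 49*c - 30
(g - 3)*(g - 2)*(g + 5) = g^3 - 19*g + 30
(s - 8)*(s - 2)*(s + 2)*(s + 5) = s^4 - 3*s^3 - 44*s^2 + 12*s + 160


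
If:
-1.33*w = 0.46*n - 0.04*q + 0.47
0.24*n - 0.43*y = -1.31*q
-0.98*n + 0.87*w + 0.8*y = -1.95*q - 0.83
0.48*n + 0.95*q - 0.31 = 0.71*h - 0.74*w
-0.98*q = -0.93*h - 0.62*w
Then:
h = 3.21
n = 7.28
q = 1.26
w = -2.83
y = 7.89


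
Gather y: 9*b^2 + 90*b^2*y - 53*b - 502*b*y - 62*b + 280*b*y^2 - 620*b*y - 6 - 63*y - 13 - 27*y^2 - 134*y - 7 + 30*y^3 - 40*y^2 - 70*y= 9*b^2 - 115*b + 30*y^3 + y^2*(280*b - 67) + y*(90*b^2 - 1122*b - 267) - 26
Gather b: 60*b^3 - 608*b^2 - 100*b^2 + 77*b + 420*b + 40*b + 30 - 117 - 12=60*b^3 - 708*b^2 + 537*b - 99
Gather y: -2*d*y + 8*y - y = y*(7 - 2*d)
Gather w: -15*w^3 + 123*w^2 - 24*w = -15*w^3 + 123*w^2 - 24*w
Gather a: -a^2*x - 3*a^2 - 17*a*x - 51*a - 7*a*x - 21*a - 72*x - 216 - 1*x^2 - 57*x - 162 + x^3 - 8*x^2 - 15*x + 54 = a^2*(-x - 3) + a*(-24*x - 72) + x^3 - 9*x^2 - 144*x - 324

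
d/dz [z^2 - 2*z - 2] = 2*z - 2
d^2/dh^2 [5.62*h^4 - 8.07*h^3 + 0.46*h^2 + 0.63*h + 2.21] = 67.44*h^2 - 48.42*h + 0.92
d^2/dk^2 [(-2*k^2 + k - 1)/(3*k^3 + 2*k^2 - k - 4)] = 6*(-6*k^6 + 9*k^5 - 18*k^4 - 71*k^3 + 7*k^2 - 2*k - 15)/(27*k^9 + 54*k^8 + 9*k^7 - 136*k^6 - 147*k^5 + 30*k^4 + 191*k^3 + 84*k^2 - 48*k - 64)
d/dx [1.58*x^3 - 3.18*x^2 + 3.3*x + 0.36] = 4.74*x^2 - 6.36*x + 3.3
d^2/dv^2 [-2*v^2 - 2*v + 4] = -4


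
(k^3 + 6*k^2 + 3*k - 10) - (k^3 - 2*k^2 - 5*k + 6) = 8*k^2 + 8*k - 16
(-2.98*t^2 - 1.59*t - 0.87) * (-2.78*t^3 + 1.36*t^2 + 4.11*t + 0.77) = 8.2844*t^5 + 0.3674*t^4 - 11.9916*t^3 - 10.0127*t^2 - 4.8*t - 0.6699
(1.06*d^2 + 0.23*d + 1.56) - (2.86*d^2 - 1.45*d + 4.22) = -1.8*d^2 + 1.68*d - 2.66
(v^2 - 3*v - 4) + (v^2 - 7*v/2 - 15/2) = 2*v^2 - 13*v/2 - 23/2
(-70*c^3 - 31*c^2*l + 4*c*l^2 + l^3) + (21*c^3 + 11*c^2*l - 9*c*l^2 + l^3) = -49*c^3 - 20*c^2*l - 5*c*l^2 + 2*l^3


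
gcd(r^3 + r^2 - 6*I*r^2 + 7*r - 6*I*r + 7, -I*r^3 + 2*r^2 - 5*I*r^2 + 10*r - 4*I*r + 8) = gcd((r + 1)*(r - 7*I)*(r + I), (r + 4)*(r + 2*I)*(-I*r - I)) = r + 1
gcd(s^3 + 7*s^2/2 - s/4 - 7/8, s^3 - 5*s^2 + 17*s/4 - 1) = s - 1/2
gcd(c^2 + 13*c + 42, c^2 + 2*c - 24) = c + 6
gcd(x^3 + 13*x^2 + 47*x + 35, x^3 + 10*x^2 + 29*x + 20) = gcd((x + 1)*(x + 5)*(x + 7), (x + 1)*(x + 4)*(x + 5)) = x^2 + 6*x + 5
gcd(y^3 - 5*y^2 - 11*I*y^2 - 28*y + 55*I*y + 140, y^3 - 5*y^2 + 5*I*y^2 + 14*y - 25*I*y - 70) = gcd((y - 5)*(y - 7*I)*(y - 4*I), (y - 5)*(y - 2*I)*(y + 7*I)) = y - 5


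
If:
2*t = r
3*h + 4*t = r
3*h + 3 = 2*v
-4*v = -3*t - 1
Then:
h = -10/21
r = 10/7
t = 5/7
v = 11/14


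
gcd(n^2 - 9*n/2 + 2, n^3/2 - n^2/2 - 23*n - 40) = 1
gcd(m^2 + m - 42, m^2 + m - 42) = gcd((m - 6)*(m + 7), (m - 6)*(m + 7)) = m^2 + m - 42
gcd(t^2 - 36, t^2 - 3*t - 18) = t - 6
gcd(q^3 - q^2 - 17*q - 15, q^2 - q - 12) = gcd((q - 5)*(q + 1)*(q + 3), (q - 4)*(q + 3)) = q + 3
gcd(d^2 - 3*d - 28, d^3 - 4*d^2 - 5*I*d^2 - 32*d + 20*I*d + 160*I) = d + 4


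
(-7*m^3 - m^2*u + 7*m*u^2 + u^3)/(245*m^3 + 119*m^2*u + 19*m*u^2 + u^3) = (-m^2 + u^2)/(35*m^2 + 12*m*u + u^2)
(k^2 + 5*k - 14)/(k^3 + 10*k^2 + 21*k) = (k - 2)/(k*(k + 3))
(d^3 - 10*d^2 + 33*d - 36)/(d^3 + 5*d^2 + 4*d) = (d^3 - 10*d^2 + 33*d - 36)/(d*(d^2 + 5*d + 4))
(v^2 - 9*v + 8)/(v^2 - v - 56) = (v - 1)/(v + 7)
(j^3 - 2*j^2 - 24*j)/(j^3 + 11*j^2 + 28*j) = (j - 6)/(j + 7)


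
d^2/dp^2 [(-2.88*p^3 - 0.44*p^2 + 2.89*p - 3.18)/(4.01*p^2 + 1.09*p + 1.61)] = (2.8421709430404e-14*p^4 + 127.13305*p^3 - 320.088876*p^2 - 240.137034*p + 21.08011)/(64.481201*p^6 + 52.581927*p^5 + 91.959726*p^4 + 43.517923*p^3 + 36.921486*p^2 + 8.476167*p + 4.173281)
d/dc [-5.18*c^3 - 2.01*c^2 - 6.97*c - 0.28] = -15.54*c^2 - 4.02*c - 6.97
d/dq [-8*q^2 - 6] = -16*q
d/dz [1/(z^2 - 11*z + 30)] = (11 - 2*z)/(z^2 - 11*z + 30)^2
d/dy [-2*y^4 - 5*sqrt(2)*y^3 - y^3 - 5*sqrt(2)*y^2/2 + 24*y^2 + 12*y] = -8*y^3 - 15*sqrt(2)*y^2 - 3*y^2 - 5*sqrt(2)*y + 48*y + 12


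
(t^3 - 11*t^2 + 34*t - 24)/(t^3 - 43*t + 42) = (t - 4)/(t + 7)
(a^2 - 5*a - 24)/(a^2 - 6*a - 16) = (a + 3)/(a + 2)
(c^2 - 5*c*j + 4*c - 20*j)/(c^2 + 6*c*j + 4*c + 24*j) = (c - 5*j)/(c + 6*j)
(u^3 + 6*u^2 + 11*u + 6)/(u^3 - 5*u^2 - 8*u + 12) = (u^2 + 4*u + 3)/(u^2 - 7*u + 6)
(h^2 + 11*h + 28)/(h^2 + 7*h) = (h + 4)/h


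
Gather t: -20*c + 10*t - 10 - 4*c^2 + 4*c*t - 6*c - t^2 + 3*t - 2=-4*c^2 - 26*c - t^2 + t*(4*c + 13) - 12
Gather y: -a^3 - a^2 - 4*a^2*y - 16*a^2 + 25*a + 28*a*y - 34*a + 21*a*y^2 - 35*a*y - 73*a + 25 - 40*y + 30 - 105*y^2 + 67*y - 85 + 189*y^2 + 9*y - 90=-a^3 - 17*a^2 - 82*a + y^2*(21*a + 84) + y*(-4*a^2 - 7*a + 36) - 120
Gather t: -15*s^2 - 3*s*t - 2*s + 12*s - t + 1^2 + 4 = -15*s^2 + 10*s + t*(-3*s - 1) + 5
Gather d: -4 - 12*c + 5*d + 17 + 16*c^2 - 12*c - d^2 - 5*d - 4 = 16*c^2 - 24*c - d^2 + 9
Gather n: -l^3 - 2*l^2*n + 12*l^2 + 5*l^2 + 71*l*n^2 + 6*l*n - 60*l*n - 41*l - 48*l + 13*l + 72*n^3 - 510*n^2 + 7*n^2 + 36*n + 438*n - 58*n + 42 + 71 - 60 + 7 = -l^3 + 17*l^2 - 76*l + 72*n^3 + n^2*(71*l - 503) + n*(-2*l^2 - 54*l + 416) + 60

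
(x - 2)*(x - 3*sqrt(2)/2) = x^2 - 3*sqrt(2)*x/2 - 2*x + 3*sqrt(2)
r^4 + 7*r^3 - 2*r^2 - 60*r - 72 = (r - 3)*(r + 2)^2*(r + 6)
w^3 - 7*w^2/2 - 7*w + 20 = (w - 4)*(w - 2)*(w + 5/2)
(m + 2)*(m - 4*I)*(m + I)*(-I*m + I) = -I*m^4 - 3*m^3 - I*m^3 - 3*m^2 - 2*I*m^2 + 6*m - 4*I*m + 8*I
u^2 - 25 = (u - 5)*(u + 5)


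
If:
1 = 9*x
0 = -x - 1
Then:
No Solution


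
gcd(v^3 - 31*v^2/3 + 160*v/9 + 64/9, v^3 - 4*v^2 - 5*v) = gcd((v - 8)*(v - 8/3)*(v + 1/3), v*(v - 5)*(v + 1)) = 1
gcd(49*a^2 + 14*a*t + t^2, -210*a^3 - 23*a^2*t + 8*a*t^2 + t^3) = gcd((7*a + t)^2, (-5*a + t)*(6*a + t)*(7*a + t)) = 7*a + t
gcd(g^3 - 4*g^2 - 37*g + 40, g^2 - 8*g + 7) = g - 1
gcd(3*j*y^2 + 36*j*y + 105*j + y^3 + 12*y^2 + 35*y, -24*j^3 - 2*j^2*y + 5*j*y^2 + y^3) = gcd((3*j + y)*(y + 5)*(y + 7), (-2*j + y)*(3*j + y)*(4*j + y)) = 3*j + y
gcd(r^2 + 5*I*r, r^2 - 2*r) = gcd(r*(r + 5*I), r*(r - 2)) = r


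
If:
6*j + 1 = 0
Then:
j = -1/6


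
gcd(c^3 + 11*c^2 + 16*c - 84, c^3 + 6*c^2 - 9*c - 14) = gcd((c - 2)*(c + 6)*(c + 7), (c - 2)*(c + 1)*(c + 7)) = c^2 + 5*c - 14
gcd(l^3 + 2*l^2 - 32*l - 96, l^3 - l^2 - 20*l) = l + 4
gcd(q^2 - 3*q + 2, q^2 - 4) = q - 2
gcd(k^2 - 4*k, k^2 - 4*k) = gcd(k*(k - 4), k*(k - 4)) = k^2 - 4*k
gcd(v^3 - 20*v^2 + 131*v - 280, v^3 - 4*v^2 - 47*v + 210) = v - 5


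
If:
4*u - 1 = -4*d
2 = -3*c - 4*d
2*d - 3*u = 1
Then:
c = -17/15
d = 7/20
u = -1/10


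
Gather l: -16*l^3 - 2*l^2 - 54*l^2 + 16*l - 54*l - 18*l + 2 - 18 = -16*l^3 - 56*l^2 - 56*l - 16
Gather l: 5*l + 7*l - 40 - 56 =12*l - 96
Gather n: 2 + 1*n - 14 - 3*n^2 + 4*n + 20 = -3*n^2 + 5*n + 8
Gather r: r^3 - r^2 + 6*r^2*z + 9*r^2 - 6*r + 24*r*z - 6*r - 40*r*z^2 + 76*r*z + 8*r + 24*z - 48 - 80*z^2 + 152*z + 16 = r^3 + r^2*(6*z + 8) + r*(-40*z^2 + 100*z - 4) - 80*z^2 + 176*z - 32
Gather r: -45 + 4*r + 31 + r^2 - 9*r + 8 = r^2 - 5*r - 6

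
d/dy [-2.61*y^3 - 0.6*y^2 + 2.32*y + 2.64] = -7.83*y^2 - 1.2*y + 2.32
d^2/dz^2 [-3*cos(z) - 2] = 3*cos(z)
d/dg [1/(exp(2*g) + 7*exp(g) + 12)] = (-2*exp(g) - 7)*exp(g)/(exp(2*g) + 7*exp(g) + 12)^2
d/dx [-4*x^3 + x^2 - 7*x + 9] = -12*x^2 + 2*x - 7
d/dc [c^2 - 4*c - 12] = 2*c - 4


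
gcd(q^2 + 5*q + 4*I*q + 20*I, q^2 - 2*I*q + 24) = q + 4*I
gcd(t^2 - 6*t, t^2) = t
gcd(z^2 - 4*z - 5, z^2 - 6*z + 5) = z - 5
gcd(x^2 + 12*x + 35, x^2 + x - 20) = x + 5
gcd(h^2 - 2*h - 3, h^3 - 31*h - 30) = h + 1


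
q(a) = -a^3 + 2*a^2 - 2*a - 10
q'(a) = -3*a^2 + 4*a - 2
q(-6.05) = 296.75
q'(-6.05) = -136.01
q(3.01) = -25.17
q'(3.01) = -17.14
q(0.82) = -10.85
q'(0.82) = -0.74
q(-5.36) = 212.17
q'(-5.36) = -109.63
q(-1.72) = 4.45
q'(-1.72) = -17.76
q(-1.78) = 5.54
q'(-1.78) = -18.63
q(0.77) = -10.81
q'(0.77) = -0.70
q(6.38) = -201.05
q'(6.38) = -98.59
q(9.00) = -595.00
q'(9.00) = -209.00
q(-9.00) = 899.00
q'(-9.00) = -281.00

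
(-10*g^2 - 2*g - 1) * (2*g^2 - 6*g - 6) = -20*g^4 + 56*g^3 + 70*g^2 + 18*g + 6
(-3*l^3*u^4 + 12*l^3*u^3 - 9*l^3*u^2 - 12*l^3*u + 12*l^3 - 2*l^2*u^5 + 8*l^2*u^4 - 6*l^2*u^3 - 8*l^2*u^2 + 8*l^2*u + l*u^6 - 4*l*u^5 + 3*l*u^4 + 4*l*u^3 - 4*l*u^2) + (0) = -3*l^3*u^4 + 12*l^3*u^3 - 9*l^3*u^2 - 12*l^3*u + 12*l^3 - 2*l^2*u^5 + 8*l^2*u^4 - 6*l^2*u^3 - 8*l^2*u^2 + 8*l^2*u + l*u^6 - 4*l*u^5 + 3*l*u^4 + 4*l*u^3 - 4*l*u^2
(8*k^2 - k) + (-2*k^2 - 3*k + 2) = 6*k^2 - 4*k + 2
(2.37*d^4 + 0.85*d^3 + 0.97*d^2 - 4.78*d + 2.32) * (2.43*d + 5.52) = 5.7591*d^5 + 15.1479*d^4 + 7.0491*d^3 - 6.261*d^2 - 20.748*d + 12.8064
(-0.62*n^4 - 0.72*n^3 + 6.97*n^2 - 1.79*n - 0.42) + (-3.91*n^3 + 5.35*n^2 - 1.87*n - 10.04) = -0.62*n^4 - 4.63*n^3 + 12.32*n^2 - 3.66*n - 10.46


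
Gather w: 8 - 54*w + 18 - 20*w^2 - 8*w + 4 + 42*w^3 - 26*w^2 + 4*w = 42*w^3 - 46*w^2 - 58*w + 30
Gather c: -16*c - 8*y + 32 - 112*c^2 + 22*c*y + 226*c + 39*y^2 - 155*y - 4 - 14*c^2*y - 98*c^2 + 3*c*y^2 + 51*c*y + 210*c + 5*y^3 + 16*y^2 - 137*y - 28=c^2*(-14*y - 210) + c*(3*y^2 + 73*y + 420) + 5*y^3 + 55*y^2 - 300*y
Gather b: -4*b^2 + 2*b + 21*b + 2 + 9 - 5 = -4*b^2 + 23*b + 6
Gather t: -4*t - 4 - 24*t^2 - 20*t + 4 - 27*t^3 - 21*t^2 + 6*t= -27*t^3 - 45*t^2 - 18*t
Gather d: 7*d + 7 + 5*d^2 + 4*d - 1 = 5*d^2 + 11*d + 6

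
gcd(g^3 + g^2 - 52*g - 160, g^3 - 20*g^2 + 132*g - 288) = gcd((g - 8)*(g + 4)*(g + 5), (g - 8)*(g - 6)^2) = g - 8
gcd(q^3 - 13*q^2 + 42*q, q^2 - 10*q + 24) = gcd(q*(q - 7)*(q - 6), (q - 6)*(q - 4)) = q - 6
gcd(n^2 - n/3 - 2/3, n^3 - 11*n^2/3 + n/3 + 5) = 1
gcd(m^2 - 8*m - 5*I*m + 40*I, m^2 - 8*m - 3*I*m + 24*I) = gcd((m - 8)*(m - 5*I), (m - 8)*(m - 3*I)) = m - 8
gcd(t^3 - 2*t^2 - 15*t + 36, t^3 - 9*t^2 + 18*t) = t - 3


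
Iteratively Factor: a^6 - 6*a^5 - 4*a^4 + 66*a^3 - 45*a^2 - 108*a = (a - 3)*(a^5 - 3*a^4 - 13*a^3 + 27*a^2 + 36*a) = a*(a - 3)*(a^4 - 3*a^3 - 13*a^2 + 27*a + 36) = a*(a - 3)^2*(a^3 - 13*a - 12) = a*(a - 4)*(a - 3)^2*(a^2 + 4*a + 3) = a*(a - 4)*(a - 3)^2*(a + 3)*(a + 1)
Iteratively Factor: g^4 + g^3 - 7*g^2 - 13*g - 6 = (g + 2)*(g^3 - g^2 - 5*g - 3) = (g + 1)*(g + 2)*(g^2 - 2*g - 3) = (g + 1)^2*(g + 2)*(g - 3)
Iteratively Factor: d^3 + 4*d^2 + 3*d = (d + 1)*(d^2 + 3*d) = (d + 1)*(d + 3)*(d)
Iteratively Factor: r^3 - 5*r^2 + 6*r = (r - 2)*(r^2 - 3*r) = r*(r - 2)*(r - 3)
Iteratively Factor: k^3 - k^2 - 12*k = (k - 4)*(k^2 + 3*k) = (k - 4)*(k + 3)*(k)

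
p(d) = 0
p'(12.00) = 0.00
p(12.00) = 0.00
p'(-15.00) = 0.00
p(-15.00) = 0.00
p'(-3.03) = 0.00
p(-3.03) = 0.00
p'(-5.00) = 0.00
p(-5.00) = 0.00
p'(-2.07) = 0.00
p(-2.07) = 0.00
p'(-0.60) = 0.00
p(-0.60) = 0.00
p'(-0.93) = 0.00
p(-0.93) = 0.00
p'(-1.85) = 0.00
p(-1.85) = 0.00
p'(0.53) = 0.00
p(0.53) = 0.00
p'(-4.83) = 0.00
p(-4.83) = 0.00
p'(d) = 0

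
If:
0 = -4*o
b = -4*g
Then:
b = -4*g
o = 0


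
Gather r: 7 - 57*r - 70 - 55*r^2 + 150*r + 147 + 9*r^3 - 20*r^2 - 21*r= 9*r^3 - 75*r^2 + 72*r + 84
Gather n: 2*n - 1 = 2*n - 1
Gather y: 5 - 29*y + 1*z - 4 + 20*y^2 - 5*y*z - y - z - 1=20*y^2 + y*(-5*z - 30)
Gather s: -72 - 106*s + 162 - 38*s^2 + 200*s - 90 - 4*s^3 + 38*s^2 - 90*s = -4*s^3 + 4*s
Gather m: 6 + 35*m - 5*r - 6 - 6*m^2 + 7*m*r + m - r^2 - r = -6*m^2 + m*(7*r + 36) - r^2 - 6*r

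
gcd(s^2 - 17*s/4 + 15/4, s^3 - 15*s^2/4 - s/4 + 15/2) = s - 3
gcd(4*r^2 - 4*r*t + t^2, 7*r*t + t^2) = 1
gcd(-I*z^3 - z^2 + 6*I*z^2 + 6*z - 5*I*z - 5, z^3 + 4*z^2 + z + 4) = z - I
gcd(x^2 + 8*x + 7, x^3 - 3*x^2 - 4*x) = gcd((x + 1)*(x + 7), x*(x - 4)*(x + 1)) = x + 1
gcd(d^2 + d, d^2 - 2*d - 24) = 1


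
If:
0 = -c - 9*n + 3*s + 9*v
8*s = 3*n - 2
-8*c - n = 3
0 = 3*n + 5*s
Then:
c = -127/312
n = 10/39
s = -2/13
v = 737/2808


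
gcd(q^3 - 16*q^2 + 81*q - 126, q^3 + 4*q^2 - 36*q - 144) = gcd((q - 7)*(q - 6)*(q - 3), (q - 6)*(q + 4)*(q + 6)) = q - 6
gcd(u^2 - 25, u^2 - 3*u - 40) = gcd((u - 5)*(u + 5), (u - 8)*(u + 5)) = u + 5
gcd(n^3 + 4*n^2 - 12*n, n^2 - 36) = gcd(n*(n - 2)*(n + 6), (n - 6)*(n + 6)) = n + 6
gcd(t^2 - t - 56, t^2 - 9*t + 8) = t - 8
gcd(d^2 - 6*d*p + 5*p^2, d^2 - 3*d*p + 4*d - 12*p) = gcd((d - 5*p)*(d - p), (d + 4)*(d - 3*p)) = 1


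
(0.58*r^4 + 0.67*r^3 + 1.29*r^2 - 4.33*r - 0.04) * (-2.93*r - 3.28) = -1.6994*r^5 - 3.8655*r^4 - 5.9773*r^3 + 8.4557*r^2 + 14.3196*r + 0.1312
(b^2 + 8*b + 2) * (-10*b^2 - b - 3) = -10*b^4 - 81*b^3 - 31*b^2 - 26*b - 6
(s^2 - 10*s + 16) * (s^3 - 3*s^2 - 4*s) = s^5 - 13*s^4 + 42*s^3 - 8*s^2 - 64*s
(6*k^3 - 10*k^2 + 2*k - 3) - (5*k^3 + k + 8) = k^3 - 10*k^2 + k - 11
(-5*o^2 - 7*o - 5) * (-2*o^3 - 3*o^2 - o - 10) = 10*o^5 + 29*o^4 + 36*o^3 + 72*o^2 + 75*o + 50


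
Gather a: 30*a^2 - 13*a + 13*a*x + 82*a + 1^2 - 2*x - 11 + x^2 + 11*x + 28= 30*a^2 + a*(13*x + 69) + x^2 + 9*x + 18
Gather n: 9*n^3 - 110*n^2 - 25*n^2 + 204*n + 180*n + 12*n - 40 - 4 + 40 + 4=9*n^3 - 135*n^2 + 396*n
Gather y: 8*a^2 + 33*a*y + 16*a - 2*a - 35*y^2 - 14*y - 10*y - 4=8*a^2 + 14*a - 35*y^2 + y*(33*a - 24) - 4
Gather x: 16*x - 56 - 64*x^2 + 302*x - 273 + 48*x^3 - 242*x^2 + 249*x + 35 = 48*x^3 - 306*x^2 + 567*x - 294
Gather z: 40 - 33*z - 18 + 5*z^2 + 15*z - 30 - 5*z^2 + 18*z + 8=0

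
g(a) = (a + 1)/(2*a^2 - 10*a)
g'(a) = (10 - 4*a)*(a + 1)/(2*a^2 - 10*a)^2 + 1/(2*a^2 - 10*a)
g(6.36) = 0.43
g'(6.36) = -0.32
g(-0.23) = 0.32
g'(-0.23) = 1.87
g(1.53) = -0.24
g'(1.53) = -0.01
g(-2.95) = -0.04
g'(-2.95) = 0.00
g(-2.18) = -0.04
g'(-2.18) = 0.01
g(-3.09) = -0.04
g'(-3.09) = 0.00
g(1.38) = -0.24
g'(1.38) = 0.01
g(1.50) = -0.24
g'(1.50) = -0.00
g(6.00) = 0.58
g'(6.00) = -0.60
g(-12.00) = -0.03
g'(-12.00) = 0.00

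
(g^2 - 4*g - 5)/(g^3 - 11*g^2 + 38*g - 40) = (g + 1)/(g^2 - 6*g + 8)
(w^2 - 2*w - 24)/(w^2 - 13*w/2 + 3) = 2*(w + 4)/(2*w - 1)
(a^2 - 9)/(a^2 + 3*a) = (a - 3)/a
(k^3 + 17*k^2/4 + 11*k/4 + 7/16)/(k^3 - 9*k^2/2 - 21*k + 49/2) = (8*k^2 + 6*k + 1)/(8*(k^2 - 8*k + 7))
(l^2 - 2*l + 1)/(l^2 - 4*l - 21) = (-l^2 + 2*l - 1)/(-l^2 + 4*l + 21)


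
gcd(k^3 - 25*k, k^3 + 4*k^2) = k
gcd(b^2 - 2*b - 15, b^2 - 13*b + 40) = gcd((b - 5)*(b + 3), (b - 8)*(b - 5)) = b - 5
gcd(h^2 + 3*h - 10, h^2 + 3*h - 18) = 1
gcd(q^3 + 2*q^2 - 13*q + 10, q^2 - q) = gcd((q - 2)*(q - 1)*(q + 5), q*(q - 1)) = q - 1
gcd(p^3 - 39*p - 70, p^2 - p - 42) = p - 7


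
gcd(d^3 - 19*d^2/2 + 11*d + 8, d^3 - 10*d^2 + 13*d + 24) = d - 8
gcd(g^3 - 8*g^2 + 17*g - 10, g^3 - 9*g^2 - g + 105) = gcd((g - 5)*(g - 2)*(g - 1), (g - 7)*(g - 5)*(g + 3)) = g - 5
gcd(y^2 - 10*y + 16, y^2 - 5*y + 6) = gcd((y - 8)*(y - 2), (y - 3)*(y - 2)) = y - 2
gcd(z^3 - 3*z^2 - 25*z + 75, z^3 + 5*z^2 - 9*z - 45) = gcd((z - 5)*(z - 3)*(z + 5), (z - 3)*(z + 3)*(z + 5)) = z^2 + 2*z - 15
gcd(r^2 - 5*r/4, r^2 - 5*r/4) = r^2 - 5*r/4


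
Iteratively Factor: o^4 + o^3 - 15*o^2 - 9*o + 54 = (o - 2)*(o^3 + 3*o^2 - 9*o - 27) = (o - 2)*(o + 3)*(o^2 - 9) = (o - 2)*(o + 3)^2*(o - 3)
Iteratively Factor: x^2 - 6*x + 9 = (x - 3)*(x - 3)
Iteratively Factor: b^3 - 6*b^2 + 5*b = (b - 1)*(b^2 - 5*b) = (b - 5)*(b - 1)*(b)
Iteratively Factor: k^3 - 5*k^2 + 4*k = (k - 1)*(k^2 - 4*k) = (k - 4)*(k - 1)*(k)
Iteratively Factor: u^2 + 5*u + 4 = (u + 4)*(u + 1)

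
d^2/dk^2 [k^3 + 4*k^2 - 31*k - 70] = 6*k + 8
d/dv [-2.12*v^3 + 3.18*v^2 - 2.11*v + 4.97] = -6.36*v^2 + 6.36*v - 2.11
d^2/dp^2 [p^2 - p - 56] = 2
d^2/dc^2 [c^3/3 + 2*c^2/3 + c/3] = 2*c + 4/3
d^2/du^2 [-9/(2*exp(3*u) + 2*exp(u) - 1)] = 18*(-4*(3*exp(2*u) + 1)^2*exp(u) + (9*exp(2*u) + 1)*(2*exp(3*u) + 2*exp(u) - 1))*exp(u)/(2*exp(3*u) + 2*exp(u) - 1)^3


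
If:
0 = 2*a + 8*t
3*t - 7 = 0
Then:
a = -28/3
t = 7/3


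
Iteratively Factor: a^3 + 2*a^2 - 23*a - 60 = (a + 4)*(a^2 - 2*a - 15) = (a - 5)*(a + 4)*(a + 3)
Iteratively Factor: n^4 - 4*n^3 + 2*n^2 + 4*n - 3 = (n - 1)*(n^3 - 3*n^2 - n + 3) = (n - 1)^2*(n^2 - 2*n - 3) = (n - 1)^2*(n + 1)*(n - 3)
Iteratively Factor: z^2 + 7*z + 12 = (z + 4)*(z + 3)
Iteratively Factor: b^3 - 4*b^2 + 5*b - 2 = (b - 1)*(b^2 - 3*b + 2) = (b - 1)^2*(b - 2)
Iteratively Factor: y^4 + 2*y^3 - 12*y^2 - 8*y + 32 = (y - 2)*(y^3 + 4*y^2 - 4*y - 16) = (y - 2)*(y + 2)*(y^2 + 2*y - 8) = (y - 2)*(y + 2)*(y + 4)*(y - 2)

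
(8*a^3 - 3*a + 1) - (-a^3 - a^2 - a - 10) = 9*a^3 + a^2 - 2*a + 11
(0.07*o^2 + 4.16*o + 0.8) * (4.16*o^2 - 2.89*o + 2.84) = 0.2912*o^4 + 17.1033*o^3 - 8.4956*o^2 + 9.5024*o + 2.272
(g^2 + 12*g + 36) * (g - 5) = g^3 + 7*g^2 - 24*g - 180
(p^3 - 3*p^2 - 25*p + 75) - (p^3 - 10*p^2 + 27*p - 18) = 7*p^2 - 52*p + 93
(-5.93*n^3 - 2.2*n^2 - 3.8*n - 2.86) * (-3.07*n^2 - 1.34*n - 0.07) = 18.2051*n^5 + 14.7002*n^4 + 15.0291*n^3 + 14.0262*n^2 + 4.0984*n + 0.2002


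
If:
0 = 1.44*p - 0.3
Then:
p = 0.21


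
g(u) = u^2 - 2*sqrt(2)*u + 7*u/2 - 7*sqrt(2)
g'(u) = 2*u - 2*sqrt(2) + 7/2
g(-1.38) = -8.92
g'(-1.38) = -2.09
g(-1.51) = -8.63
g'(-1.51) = -2.35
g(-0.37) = -10.01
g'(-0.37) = -0.07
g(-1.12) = -9.40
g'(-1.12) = -1.57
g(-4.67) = 8.77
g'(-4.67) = -8.67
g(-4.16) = 4.61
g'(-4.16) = -7.65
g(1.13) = -7.86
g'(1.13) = 2.93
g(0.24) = -9.68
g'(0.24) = 1.15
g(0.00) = -9.90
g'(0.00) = 0.67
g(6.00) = 30.13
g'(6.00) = 12.67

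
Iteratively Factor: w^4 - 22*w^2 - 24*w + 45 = (w - 5)*(w^3 + 5*w^2 + 3*w - 9) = (w - 5)*(w + 3)*(w^2 + 2*w - 3) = (w - 5)*(w + 3)^2*(w - 1)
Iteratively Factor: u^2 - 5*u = (u)*(u - 5)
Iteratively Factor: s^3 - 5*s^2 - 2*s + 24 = (s - 3)*(s^2 - 2*s - 8) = (s - 3)*(s + 2)*(s - 4)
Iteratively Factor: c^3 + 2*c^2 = (c + 2)*(c^2) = c*(c + 2)*(c)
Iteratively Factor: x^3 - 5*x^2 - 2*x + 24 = (x - 4)*(x^2 - x - 6) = (x - 4)*(x + 2)*(x - 3)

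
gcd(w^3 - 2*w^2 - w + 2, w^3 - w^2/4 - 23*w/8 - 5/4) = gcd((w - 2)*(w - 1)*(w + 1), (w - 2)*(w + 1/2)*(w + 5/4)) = w - 2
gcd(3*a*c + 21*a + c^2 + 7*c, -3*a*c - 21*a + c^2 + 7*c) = c + 7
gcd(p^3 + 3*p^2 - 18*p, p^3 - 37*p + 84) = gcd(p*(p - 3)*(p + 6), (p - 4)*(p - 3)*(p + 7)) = p - 3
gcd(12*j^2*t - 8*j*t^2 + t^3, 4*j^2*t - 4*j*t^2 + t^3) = -2*j*t + t^2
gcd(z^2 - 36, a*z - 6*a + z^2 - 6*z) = z - 6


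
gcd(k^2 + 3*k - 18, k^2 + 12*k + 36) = k + 6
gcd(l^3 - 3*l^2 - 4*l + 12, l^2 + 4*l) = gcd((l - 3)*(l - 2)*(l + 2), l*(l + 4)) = 1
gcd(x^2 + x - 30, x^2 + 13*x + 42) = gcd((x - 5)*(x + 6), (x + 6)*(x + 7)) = x + 6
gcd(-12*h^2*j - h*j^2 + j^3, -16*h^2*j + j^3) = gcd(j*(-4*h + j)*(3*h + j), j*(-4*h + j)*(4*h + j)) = 4*h*j - j^2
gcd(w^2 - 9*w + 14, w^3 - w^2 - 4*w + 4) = w - 2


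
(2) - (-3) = 5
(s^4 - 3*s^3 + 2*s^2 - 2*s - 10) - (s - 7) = s^4 - 3*s^3 + 2*s^2 - 3*s - 3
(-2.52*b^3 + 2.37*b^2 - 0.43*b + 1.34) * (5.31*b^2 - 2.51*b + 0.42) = -13.3812*b^5 + 18.9099*b^4 - 9.2904*b^3 + 9.1901*b^2 - 3.544*b + 0.5628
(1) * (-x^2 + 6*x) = -x^2 + 6*x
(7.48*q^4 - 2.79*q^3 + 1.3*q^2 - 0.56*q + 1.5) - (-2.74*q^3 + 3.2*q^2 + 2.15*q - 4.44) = 7.48*q^4 - 0.0499999999999998*q^3 - 1.9*q^2 - 2.71*q + 5.94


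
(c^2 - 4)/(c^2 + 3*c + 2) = (c - 2)/(c + 1)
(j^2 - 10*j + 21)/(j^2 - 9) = (j - 7)/(j + 3)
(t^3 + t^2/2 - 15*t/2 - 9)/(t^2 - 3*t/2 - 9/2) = t + 2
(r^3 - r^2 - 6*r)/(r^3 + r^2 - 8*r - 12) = r/(r + 2)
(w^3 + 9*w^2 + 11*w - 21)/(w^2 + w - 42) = (w^2 + 2*w - 3)/(w - 6)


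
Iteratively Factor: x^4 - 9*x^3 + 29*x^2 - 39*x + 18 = (x - 2)*(x^3 - 7*x^2 + 15*x - 9) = (x - 2)*(x - 1)*(x^2 - 6*x + 9) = (x - 3)*(x - 2)*(x - 1)*(x - 3)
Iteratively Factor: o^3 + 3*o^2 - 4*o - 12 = (o + 2)*(o^2 + o - 6) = (o - 2)*(o + 2)*(o + 3)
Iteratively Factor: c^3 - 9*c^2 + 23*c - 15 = (c - 3)*(c^2 - 6*c + 5) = (c - 3)*(c - 1)*(c - 5)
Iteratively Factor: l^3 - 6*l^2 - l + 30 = (l - 3)*(l^2 - 3*l - 10) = (l - 5)*(l - 3)*(l + 2)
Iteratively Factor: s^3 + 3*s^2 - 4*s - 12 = (s + 3)*(s^2 - 4) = (s + 2)*(s + 3)*(s - 2)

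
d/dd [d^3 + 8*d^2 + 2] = d*(3*d + 16)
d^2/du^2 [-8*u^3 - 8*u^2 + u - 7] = -48*u - 16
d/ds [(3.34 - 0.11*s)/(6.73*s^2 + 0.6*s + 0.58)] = (0.7403*s^2 - 44.9564*s - 2.0678)/(45.2929*s^4 + 8.076*s^3 + 8.1668*s^2 + 0.696*s + 0.3364)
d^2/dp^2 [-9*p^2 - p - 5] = -18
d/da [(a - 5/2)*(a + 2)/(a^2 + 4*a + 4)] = 9/(2*(a^2 + 4*a + 4))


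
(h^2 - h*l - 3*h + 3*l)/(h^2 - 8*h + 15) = (h - l)/(h - 5)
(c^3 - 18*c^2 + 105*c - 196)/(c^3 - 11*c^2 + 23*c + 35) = (c^2 - 11*c + 28)/(c^2 - 4*c - 5)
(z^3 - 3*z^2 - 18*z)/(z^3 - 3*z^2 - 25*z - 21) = z*(z - 6)/(z^2 - 6*z - 7)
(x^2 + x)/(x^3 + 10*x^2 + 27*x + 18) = x/(x^2 + 9*x + 18)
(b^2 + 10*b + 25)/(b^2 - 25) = (b + 5)/(b - 5)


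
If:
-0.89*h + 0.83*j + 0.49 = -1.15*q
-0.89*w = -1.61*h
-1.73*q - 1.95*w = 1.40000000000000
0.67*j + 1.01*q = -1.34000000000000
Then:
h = -1.59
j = -5.67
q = 2.44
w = -2.88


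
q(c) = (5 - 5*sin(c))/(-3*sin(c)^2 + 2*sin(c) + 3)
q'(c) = (5 - 5*sin(c))*(6*sin(c)*cos(c) - 2*cos(c))/(-3*sin(c)^2 + 2*sin(c) + 3)^2 - 5*cos(c)/(-3*sin(c)^2 + 2*sin(c) + 3) = 5*(-3*sin(c)^2 + 6*sin(c) - 5)*cos(c)/(2*sin(c) + 3*cos(c)^2)^2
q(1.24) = 0.12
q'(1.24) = -0.67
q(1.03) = 0.28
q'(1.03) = -0.84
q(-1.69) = -5.13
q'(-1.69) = 2.19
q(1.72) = 0.03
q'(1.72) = 0.36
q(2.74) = 0.92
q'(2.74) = 1.30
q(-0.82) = -131.12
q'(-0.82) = -8602.80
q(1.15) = 0.19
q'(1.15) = -0.76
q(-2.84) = 3.03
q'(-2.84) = 7.34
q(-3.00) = 2.15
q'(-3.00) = 4.14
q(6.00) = 2.90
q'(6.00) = -6.81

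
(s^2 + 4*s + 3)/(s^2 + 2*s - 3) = (s + 1)/(s - 1)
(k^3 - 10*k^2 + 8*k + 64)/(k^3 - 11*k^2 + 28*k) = (k^2 - 6*k - 16)/(k*(k - 7))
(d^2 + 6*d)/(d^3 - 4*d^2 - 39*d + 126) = d/(d^2 - 10*d + 21)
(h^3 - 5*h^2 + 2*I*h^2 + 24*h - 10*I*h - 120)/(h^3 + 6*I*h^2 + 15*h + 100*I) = (h^2 + h*(-5 + 6*I) - 30*I)/(h^2 + 10*I*h - 25)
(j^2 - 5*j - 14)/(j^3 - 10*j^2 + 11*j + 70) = 1/(j - 5)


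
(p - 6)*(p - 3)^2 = p^3 - 12*p^2 + 45*p - 54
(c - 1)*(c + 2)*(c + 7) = c^3 + 8*c^2 + 5*c - 14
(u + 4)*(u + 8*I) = u^2 + 4*u + 8*I*u + 32*I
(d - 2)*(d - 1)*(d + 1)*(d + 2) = d^4 - 5*d^2 + 4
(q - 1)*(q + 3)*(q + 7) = q^3 + 9*q^2 + 11*q - 21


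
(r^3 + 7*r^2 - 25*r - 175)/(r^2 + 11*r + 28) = (r^2 - 25)/(r + 4)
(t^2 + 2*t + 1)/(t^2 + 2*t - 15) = (t^2 + 2*t + 1)/(t^2 + 2*t - 15)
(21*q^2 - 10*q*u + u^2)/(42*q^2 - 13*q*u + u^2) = (3*q - u)/(6*q - u)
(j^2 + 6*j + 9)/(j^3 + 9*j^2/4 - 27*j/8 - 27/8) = 8*(j + 3)/(8*j^2 - 6*j - 9)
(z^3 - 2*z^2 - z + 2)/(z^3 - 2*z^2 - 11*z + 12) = (z^2 - z - 2)/(z^2 - z - 12)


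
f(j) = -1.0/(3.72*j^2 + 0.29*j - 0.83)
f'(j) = -1.0*(-7.44*j - 0.29)/(3.72*j^2 + 0.29*j - 0.83)^2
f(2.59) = -0.04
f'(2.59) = 0.03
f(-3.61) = -0.02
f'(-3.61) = -0.01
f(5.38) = -0.01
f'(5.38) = 0.00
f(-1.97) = -0.08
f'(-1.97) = -0.08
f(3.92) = -0.02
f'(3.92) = 0.01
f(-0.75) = -0.96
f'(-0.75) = -4.84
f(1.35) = -0.16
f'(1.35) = 0.26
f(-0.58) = -3.95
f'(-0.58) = -62.78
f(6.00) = -0.01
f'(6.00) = 0.00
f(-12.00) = -0.00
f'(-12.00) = -0.00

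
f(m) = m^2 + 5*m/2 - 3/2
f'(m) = 2*m + 5/2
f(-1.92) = -2.61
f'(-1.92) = -1.34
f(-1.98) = -2.53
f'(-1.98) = -1.46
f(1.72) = 5.76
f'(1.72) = 5.94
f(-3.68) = 2.84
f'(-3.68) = -4.86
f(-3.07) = 0.25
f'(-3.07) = -3.64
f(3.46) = 19.12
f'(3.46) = 9.42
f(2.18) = 8.70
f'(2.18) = 6.86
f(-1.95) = -2.57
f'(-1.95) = -1.40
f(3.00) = 15.00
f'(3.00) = 8.50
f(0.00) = -1.50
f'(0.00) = 2.50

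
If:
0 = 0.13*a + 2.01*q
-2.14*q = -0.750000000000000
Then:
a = -5.42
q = 0.35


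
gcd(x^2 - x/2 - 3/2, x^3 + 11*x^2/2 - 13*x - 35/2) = x + 1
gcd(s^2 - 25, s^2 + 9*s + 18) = 1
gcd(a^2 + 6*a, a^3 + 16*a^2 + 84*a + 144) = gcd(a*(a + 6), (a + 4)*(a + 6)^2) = a + 6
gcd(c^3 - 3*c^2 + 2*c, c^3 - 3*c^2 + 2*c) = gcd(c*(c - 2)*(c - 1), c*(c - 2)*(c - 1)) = c^3 - 3*c^2 + 2*c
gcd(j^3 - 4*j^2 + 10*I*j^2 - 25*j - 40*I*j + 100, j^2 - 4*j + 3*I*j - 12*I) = j - 4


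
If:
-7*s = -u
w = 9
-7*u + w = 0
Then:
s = 9/49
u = 9/7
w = 9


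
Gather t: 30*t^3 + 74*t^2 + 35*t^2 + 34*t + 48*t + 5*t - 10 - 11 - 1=30*t^3 + 109*t^2 + 87*t - 22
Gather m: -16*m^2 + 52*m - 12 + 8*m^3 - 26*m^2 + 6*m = 8*m^3 - 42*m^2 + 58*m - 12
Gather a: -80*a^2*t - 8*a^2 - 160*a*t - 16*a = a^2*(-80*t - 8) + a*(-160*t - 16)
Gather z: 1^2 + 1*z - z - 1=0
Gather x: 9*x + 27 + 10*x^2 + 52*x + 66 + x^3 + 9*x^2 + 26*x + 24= x^3 + 19*x^2 + 87*x + 117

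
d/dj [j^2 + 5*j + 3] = 2*j + 5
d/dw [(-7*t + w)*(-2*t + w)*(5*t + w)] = -31*t^2 - 8*t*w + 3*w^2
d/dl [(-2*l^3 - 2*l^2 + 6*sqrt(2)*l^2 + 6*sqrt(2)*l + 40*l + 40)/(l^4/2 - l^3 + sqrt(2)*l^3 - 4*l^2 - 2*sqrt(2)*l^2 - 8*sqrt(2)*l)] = 4*(l^6 - 6*sqrt(2)*l^5 + 2*l^5 - 66*l^4 + 3*sqrt(2)*l^4 - 36*sqrt(2)*l^3 - 24*l^3 + 208*l^2 + 160*sqrt(2)*l + 320*l + 320*sqrt(2))/(l^2*(l^6 - 4*l^5 + 4*sqrt(2)*l^5 - 16*sqrt(2)*l^4 - 4*l^4 - 48*sqrt(2)*l^3 - 32*l^2 + 128*sqrt(2)*l^2 + 256*l + 256*sqrt(2)*l + 512))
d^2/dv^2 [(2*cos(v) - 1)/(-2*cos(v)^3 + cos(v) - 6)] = ((2 - 4*cos(v))*(6*cos(v)^2 - 1)^2*sin(v)^2 + 2*(2*cos(v)^3 - cos(v) + 6)^2*cos(v) + (2*cos(v)^3 - cos(v) + 6)*(-15*(1 - cos(2*v))^2 + cos(v)/2 - 33*cos(2*v) + 9*cos(3*v)/2 + 23))/(2*cos(v)^3 - cos(v) + 6)^3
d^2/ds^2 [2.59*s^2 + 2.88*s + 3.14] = 5.18000000000000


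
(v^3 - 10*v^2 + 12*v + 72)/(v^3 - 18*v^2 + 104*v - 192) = (v^2 - 4*v - 12)/(v^2 - 12*v + 32)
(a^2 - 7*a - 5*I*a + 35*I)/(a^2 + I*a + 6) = (a^2 - 7*a - 5*I*a + 35*I)/(a^2 + I*a + 6)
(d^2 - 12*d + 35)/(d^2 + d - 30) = (d - 7)/(d + 6)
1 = 1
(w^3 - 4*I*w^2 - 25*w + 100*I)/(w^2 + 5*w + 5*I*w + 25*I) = (w^2 - w*(5 + 4*I) + 20*I)/(w + 5*I)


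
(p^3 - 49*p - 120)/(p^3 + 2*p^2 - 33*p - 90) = (p - 8)/(p - 6)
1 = 1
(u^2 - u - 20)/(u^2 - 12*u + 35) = (u + 4)/(u - 7)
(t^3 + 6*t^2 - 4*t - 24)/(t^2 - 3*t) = (t^3 + 6*t^2 - 4*t - 24)/(t*(t - 3))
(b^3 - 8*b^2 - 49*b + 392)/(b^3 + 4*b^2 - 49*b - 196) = (b - 8)/(b + 4)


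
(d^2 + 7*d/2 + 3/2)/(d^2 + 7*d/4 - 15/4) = 2*(2*d + 1)/(4*d - 5)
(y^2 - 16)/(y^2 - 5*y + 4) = (y + 4)/(y - 1)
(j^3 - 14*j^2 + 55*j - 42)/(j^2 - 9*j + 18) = (j^2 - 8*j + 7)/(j - 3)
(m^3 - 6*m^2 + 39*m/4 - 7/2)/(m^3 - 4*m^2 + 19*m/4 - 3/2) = (2*m - 7)/(2*m - 3)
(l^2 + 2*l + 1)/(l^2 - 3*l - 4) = (l + 1)/(l - 4)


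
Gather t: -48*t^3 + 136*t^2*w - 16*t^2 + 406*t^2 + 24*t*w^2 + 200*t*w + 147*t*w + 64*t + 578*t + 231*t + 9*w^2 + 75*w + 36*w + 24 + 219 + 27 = -48*t^3 + t^2*(136*w + 390) + t*(24*w^2 + 347*w + 873) + 9*w^2 + 111*w + 270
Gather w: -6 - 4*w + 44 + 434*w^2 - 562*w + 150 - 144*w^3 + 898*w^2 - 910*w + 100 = -144*w^3 + 1332*w^2 - 1476*w + 288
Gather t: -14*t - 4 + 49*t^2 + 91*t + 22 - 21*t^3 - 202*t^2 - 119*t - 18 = -21*t^3 - 153*t^2 - 42*t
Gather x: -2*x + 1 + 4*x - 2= 2*x - 1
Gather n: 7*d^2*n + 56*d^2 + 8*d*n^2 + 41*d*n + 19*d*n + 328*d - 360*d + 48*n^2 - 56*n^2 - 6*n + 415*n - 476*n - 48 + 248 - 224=56*d^2 - 32*d + n^2*(8*d - 8) + n*(7*d^2 + 60*d - 67) - 24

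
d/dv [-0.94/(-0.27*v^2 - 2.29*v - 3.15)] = (-0.5076*v - 2.1526)/(0.27*v^2 + 2.29*v + 3.15)^2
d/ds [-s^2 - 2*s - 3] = -2*s - 2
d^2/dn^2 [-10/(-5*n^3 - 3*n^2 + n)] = 20*(-3*n*(5*n + 1)*(5*n^2 + 3*n - 1) + (15*n^2 + 6*n - 1)^2)/(n^3*(5*n^2 + 3*n - 1)^3)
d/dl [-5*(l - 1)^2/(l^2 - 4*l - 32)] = 10*(l^2 + 33*l - 34)/(l^4 - 8*l^3 - 48*l^2 + 256*l + 1024)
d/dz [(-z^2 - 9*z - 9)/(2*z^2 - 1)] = (18*z^2 + 38*z + 9)/(4*z^4 - 4*z^2 + 1)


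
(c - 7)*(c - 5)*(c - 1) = c^3 - 13*c^2 + 47*c - 35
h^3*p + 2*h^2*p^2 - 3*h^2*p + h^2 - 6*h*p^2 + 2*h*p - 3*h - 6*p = (h - 3)*(h + 2*p)*(h*p + 1)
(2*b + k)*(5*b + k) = 10*b^2 + 7*b*k + k^2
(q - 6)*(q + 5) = q^2 - q - 30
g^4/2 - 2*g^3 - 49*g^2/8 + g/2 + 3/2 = (g/2 + 1)*(g - 6)*(g - 1/2)*(g + 1/2)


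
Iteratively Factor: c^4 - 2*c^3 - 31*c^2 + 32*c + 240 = (c + 4)*(c^3 - 6*c^2 - 7*c + 60) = (c + 3)*(c + 4)*(c^2 - 9*c + 20) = (c - 5)*(c + 3)*(c + 4)*(c - 4)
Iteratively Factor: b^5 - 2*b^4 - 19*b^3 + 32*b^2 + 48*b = (b - 3)*(b^4 + b^3 - 16*b^2 - 16*b) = (b - 4)*(b - 3)*(b^3 + 5*b^2 + 4*b) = b*(b - 4)*(b - 3)*(b^2 + 5*b + 4) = b*(b - 4)*(b - 3)*(b + 1)*(b + 4)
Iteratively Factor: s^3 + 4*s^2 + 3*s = (s + 3)*(s^2 + s) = (s + 1)*(s + 3)*(s)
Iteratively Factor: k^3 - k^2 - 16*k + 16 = (k - 1)*(k^2 - 16) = (k - 4)*(k - 1)*(k + 4)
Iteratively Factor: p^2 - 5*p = (p)*(p - 5)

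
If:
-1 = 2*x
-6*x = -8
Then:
No Solution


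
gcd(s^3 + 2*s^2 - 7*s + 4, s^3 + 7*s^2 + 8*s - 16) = s^2 + 3*s - 4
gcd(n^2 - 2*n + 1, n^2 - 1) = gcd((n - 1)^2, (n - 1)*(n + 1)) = n - 1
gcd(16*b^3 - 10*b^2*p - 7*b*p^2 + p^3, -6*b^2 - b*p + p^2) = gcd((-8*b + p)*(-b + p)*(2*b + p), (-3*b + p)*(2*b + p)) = 2*b + p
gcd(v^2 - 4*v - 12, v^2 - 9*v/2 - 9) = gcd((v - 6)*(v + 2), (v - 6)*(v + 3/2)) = v - 6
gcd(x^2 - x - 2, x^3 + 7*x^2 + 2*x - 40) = x - 2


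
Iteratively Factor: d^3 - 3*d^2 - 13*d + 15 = (d - 5)*(d^2 + 2*d - 3) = (d - 5)*(d - 1)*(d + 3)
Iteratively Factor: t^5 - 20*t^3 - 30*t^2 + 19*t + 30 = (t + 3)*(t^4 - 3*t^3 - 11*t^2 + 3*t + 10) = (t - 5)*(t + 3)*(t^3 + 2*t^2 - t - 2) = (t - 5)*(t + 1)*(t + 3)*(t^2 + t - 2) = (t - 5)*(t - 1)*(t + 1)*(t + 3)*(t + 2)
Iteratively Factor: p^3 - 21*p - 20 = (p - 5)*(p^2 + 5*p + 4) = (p - 5)*(p + 1)*(p + 4)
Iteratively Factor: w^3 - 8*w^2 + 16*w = (w - 4)*(w^2 - 4*w) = w*(w - 4)*(w - 4)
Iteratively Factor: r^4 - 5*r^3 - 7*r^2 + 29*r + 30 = (r + 1)*(r^3 - 6*r^2 - r + 30) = (r - 3)*(r + 1)*(r^2 - 3*r - 10) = (r - 5)*(r - 3)*(r + 1)*(r + 2)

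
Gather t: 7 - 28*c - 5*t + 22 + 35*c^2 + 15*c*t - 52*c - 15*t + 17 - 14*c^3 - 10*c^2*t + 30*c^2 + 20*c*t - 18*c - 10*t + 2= -14*c^3 + 65*c^2 - 98*c + t*(-10*c^2 + 35*c - 30) + 48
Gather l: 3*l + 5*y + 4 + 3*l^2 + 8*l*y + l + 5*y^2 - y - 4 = 3*l^2 + l*(8*y + 4) + 5*y^2 + 4*y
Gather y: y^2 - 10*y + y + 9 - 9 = y^2 - 9*y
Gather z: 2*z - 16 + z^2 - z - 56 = z^2 + z - 72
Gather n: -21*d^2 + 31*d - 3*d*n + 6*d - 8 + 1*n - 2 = -21*d^2 + 37*d + n*(1 - 3*d) - 10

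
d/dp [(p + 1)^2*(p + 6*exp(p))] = (p + 1)*(2*p + (p + 1)*(6*exp(p) + 1) + 12*exp(p))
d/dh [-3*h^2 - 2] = -6*h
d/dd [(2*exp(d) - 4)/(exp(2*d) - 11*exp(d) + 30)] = 2*(-(exp(d) - 2)*(2*exp(d) - 11) + exp(2*d) - 11*exp(d) + 30)*exp(d)/(exp(2*d) - 11*exp(d) + 30)^2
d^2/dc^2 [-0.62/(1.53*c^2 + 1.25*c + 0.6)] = (2.902716*c^2 + 2.3715*c - 0.62*(3.06*c + 1.25)*(6.12*c + 2.5) + 1.13832)/(1.53*c^2 + 1.25*c + 0.6)^3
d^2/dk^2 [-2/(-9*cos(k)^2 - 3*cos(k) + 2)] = 6*(-108*sin(k)^4 + 81*sin(k)^2 + 127*cos(k)/4 - 27*cos(3*k)/4 + 45)/((3*cos(k) - 1)^3*(3*cos(k) + 2)^3)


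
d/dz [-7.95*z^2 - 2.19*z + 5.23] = -15.9*z - 2.19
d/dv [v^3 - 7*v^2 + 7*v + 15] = 3*v^2 - 14*v + 7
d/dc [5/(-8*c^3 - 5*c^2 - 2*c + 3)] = 10*(12*c^2 + 5*c + 1)/(8*c^3 + 5*c^2 + 2*c - 3)^2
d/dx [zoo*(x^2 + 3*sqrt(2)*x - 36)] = zoo*(x + 1)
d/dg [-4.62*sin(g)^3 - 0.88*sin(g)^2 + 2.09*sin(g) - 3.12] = (-13.86*sin(g)^2 - 1.76*sin(g) + 2.09)*cos(g)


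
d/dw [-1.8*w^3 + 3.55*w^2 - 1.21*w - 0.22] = -5.4*w^2 + 7.1*w - 1.21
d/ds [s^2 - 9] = 2*s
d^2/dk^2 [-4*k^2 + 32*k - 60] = -8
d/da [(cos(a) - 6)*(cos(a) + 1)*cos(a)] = (-3*cos(a)^2 + 10*cos(a) + 6)*sin(a)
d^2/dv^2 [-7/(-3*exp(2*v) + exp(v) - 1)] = 7*((1 - 12*exp(v))*(3*exp(2*v) - exp(v) + 1) + 2*(6*exp(v) - 1)^2*exp(v))*exp(v)/(3*exp(2*v) - exp(v) + 1)^3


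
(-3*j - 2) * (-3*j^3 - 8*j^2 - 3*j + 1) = 9*j^4 + 30*j^3 + 25*j^2 + 3*j - 2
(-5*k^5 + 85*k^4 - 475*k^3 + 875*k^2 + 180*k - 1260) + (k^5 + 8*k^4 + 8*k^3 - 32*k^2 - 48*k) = -4*k^5 + 93*k^4 - 467*k^3 + 843*k^2 + 132*k - 1260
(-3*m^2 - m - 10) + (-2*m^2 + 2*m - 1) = -5*m^2 + m - 11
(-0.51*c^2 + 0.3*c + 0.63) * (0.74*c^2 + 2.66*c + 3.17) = -0.3774*c^4 - 1.1346*c^3 - 0.3525*c^2 + 2.6268*c + 1.9971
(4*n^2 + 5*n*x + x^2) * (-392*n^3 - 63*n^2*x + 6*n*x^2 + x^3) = -1568*n^5 - 2212*n^4*x - 683*n^3*x^2 - 29*n^2*x^3 + 11*n*x^4 + x^5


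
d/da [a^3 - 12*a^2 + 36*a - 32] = 3*a^2 - 24*a + 36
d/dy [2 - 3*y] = -3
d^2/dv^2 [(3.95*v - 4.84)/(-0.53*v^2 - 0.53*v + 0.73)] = (-(1.06*v + 0.53)*(2.12*v + 1.06)*(3.95*v - 4.84) + (12.561*v - 0.9434)*(0.53*v^2 + 0.53*v - 0.73))/(0.53*v^2 + 0.53*v - 0.73)^3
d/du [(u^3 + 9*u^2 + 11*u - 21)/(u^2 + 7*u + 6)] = (u^4 + 14*u^3 + 70*u^2 + 150*u + 213)/(u^4 + 14*u^3 + 61*u^2 + 84*u + 36)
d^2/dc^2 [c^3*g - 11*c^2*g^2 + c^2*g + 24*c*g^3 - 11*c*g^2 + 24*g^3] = 2*g*(3*c - 11*g + 1)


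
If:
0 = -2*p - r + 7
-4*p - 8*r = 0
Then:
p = 14/3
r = -7/3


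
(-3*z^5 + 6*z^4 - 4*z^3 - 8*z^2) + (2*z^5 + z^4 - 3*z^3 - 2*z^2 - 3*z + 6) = -z^5 + 7*z^4 - 7*z^3 - 10*z^2 - 3*z + 6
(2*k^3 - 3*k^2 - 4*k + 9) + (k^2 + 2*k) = 2*k^3 - 2*k^2 - 2*k + 9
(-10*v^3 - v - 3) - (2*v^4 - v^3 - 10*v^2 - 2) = -2*v^4 - 9*v^3 + 10*v^2 - v - 1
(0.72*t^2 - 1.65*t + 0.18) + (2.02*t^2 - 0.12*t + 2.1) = 2.74*t^2 - 1.77*t + 2.28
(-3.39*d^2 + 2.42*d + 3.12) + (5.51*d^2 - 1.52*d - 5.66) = 2.12*d^2 + 0.9*d - 2.54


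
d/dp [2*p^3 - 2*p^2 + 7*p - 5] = 6*p^2 - 4*p + 7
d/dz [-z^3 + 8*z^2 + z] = -3*z^2 + 16*z + 1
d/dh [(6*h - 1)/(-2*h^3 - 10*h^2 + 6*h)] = (12*h^3 + 27*h^2 - 10*h + 3)/(2*h^2*(h^4 + 10*h^3 + 19*h^2 - 30*h + 9))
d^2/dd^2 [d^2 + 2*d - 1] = 2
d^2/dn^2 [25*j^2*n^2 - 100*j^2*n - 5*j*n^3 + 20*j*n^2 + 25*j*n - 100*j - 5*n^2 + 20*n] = 50*j^2 - 30*j*n + 40*j - 10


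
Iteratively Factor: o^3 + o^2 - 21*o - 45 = (o - 5)*(o^2 + 6*o + 9) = (o - 5)*(o + 3)*(o + 3)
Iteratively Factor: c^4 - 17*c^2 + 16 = (c - 1)*(c^3 + c^2 - 16*c - 16) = (c - 1)*(c + 4)*(c^2 - 3*c - 4) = (c - 4)*(c - 1)*(c + 4)*(c + 1)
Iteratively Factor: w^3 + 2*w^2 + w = (w)*(w^2 + 2*w + 1) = w*(w + 1)*(w + 1)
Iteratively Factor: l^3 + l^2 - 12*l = (l + 4)*(l^2 - 3*l) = (l - 3)*(l + 4)*(l)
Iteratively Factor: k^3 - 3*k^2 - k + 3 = (k - 3)*(k^2 - 1) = (k - 3)*(k + 1)*(k - 1)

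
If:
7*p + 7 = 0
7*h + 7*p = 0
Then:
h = 1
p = -1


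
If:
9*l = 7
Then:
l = 7/9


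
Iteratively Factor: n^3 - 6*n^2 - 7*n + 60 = (n - 5)*(n^2 - n - 12) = (n - 5)*(n - 4)*(n + 3)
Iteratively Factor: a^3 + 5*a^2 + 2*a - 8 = (a + 4)*(a^2 + a - 2) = (a - 1)*(a + 4)*(a + 2)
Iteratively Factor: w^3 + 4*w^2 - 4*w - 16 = (w + 4)*(w^2 - 4) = (w + 2)*(w + 4)*(w - 2)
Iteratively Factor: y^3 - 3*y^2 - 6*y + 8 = (y - 4)*(y^2 + y - 2) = (y - 4)*(y + 2)*(y - 1)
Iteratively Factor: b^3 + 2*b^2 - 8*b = (b - 2)*(b^2 + 4*b) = (b - 2)*(b + 4)*(b)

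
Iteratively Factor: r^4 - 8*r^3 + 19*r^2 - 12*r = (r - 4)*(r^3 - 4*r^2 + 3*r) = (r - 4)*(r - 3)*(r^2 - r) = r*(r - 4)*(r - 3)*(r - 1)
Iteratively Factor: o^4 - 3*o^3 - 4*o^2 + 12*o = (o - 3)*(o^3 - 4*o) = (o - 3)*(o + 2)*(o^2 - 2*o) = o*(o - 3)*(o + 2)*(o - 2)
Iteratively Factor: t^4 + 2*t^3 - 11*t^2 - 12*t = (t)*(t^3 + 2*t^2 - 11*t - 12) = t*(t + 1)*(t^2 + t - 12) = t*(t - 3)*(t + 1)*(t + 4)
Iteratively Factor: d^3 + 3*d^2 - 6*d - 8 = (d + 4)*(d^2 - d - 2) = (d - 2)*(d + 4)*(d + 1)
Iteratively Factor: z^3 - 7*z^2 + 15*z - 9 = (z - 1)*(z^2 - 6*z + 9) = (z - 3)*(z - 1)*(z - 3)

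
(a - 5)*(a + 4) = a^2 - a - 20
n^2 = n^2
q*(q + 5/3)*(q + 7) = q^3 + 26*q^2/3 + 35*q/3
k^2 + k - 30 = (k - 5)*(k + 6)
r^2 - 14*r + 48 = (r - 8)*(r - 6)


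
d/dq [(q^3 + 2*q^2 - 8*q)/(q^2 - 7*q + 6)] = (q^4 - 14*q^3 + 12*q^2 + 24*q - 48)/(q^4 - 14*q^3 + 61*q^2 - 84*q + 36)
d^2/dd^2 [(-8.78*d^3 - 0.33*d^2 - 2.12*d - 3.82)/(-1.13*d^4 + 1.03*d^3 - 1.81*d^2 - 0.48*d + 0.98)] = (22.422364*d^9 + 2.52826200000004*d^8 - 77.5665899999999*d^7 + 23.4912679999999*d^6 + 163.37634*d^5 + 62.0523960000001*d^4 - 12.760548*d^3 + 67.572096*d^2 + 69.934056*d + 17.940448)/(1.442897*d^12 - 3.945621*d^11 + 10.530018*d^10 - 11.893945*d^9 + 9.760548*d^8 + 4.138743*d^7 - 13.803797*d^6 + 11.77842*d^5 - 2.217834*d^4 - 7.965588*d^3 + 4.537596*d^2 + 1.382976*d - 0.941192)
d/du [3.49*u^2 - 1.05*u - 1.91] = 6.98*u - 1.05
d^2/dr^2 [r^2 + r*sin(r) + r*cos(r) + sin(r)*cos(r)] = -sqrt(2)*r*sin(r + pi/4) - 2*sin(2*r) + 2*sqrt(2)*cos(r + pi/4) + 2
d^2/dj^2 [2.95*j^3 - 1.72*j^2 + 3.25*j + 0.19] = 17.7*j - 3.44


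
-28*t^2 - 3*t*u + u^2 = (-7*t + u)*(4*t + u)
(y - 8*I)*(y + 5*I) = y^2 - 3*I*y + 40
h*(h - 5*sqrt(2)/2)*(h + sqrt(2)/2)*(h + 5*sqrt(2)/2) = h^4 + sqrt(2)*h^3/2 - 25*h^2/2 - 25*sqrt(2)*h/4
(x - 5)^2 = x^2 - 10*x + 25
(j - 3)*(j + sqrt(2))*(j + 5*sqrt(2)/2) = j^3 - 3*j^2 + 7*sqrt(2)*j^2/2 - 21*sqrt(2)*j/2 + 5*j - 15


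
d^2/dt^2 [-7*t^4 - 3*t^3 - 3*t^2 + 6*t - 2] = -84*t^2 - 18*t - 6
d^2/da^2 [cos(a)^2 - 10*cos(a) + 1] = 10*cos(a) - 2*cos(2*a)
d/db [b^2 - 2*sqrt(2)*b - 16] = 2*b - 2*sqrt(2)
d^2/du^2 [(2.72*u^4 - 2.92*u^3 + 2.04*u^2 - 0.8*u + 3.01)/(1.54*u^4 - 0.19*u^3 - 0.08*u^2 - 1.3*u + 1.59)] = (-12.2584*u^9 + 31.039008*u^8 + 36.8380320000001*u^7 - 69.1001520000001*u^6 + 205.55814*u^5 - 123.041028*u^4 - 76.17412*u^3 + 33.520764*u^2 - 37.568706*u + 17.946992)/(3.652264*u^12 - 1.351812*u^11 - 0.402402*u^10 - 9.115651*u^9 + 13.615716*u^8 - 1.974882*u^7 + 6.685597*u^6 - 19.942332*u^5 + 13.66113*u^4 - 2.645857*u^3 + 7.454556*u^2 - 9.85959*u + 4.019679)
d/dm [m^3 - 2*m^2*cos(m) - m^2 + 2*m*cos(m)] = 2*m^2*sin(m) + 3*m^2 - 2*m*sin(m) - 4*m*cos(m) - 2*m + 2*cos(m)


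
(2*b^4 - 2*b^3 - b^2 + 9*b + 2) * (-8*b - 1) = -16*b^5 + 14*b^4 + 10*b^3 - 71*b^2 - 25*b - 2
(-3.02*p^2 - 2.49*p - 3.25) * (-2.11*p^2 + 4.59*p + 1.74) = 6.3722*p^4 - 8.6079*p^3 - 9.8264*p^2 - 19.2501*p - 5.655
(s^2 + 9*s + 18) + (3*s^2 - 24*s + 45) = 4*s^2 - 15*s + 63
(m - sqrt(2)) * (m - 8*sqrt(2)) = m^2 - 9*sqrt(2)*m + 16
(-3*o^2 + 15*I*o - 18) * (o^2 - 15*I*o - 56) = -3*o^4 + 60*I*o^3 + 375*o^2 - 570*I*o + 1008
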